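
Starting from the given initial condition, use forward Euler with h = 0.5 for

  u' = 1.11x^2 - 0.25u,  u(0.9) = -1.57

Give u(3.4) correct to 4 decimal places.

Euler: u_{n+1} = u_n + h·f(x_n, u_n).
x=0.900000, u=-1.570000: f=1.291600 → u ← -1.570000 + 0.5·1.291600 = -0.924200
x=1.400000, u=-0.924200: f=2.406650 → u ← -0.924200 + 0.5·2.406650 = 0.279125
x=1.900000, u=0.279125: f=3.937319 → u ← 0.279125 + 0.5·3.937319 = 2.247784
x=2.400000, u=2.247784: f=5.831654 → u ← 2.247784 + 0.5·5.831654 = 5.163611
x=2.900000, u=5.163611: f=8.044197 → u ← 5.163611 + 0.5·8.044197 = 9.185710
u(3.4) ≈ 9.1857

9.1857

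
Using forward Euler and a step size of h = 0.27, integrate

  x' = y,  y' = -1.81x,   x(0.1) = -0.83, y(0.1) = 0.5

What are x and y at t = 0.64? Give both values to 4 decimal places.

Euler on (x,y): x_{n+1} = x_n + h·x', y_{n+1} = y_n + h·y'.
0.100000: (-0.830000, 0.500000); f=(0.500000, 1.502300) → (-0.695000, 0.905621)
0.370000: (-0.695000, 0.905621); f=(0.905621, 1.257950) → (-0.450482, 1.245267)
(x(0.64), y(0.64)) ≈ (-0.4505, 1.2453)

-0.4505, 1.2453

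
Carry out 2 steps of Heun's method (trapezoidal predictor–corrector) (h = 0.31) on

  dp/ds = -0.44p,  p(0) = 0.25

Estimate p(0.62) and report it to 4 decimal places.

0.1905

Heun: k1 = f(s_n, p_n); k2 = f(s_n + h, p_n + h·k1); p_{n+1} = p_n + (h/2)·(k1 + k2).
s=0.000000, p=0.250000:
  k1 = f(0.000000, 0.250000) = -0.110000
  k2 = f(0.310000, 0.215900) = -0.094996
  p ← 0.250000 + (0.31/2)·(-0.110000 + (-0.094996)) = 0.218226
s=0.310000, p=0.218226:
  k1 = f(0.310000, 0.218226) = -0.096019
  k2 = f(0.620000, 0.188460) = -0.082922
  p ← 0.218226 + (0.31/2)·(-0.096019 + (-0.082922)) = 0.190490
p(0.62) ≈ 0.1905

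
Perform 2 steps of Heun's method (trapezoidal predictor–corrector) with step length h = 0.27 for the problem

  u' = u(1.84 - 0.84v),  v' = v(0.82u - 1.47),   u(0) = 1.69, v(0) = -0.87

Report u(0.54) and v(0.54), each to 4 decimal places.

Heun on (u,v): k1 = f(x_n, state_n); k2 = f(x_n + h, state_n + h·k1); state_{n+1} = state_n + (h/2)·(k1 + k2).
0.000000: (1.690000, -0.870000)
  k1 = (4.344652, 0.073254)
  predictor → (2.863056, -0.850221)
  k2 = (7.312778, -0.746244)
  → (3.263753, -0.960854)
0.270000: (3.263753, -0.960854)
  k1 = (8.639536, -1.159056)
  predictor → (5.596428, -1.273799)
  k2 = (16.285555, -3.973069)
  → (6.628640, -1.653691)
(u(0.54), v(0.54)) ≈ (6.6286, -1.6537)

6.6286, -1.6537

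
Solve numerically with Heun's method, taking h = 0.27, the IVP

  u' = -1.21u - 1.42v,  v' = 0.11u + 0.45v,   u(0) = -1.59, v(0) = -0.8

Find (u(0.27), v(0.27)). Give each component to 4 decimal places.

Heun on (u,v): k1 = f(s_n, state_n); k2 = f(s_n + h, state_n + h·k1); state_{n+1} = state_n + (h/2)·(k1 + k2).
0.000000: (-1.590000, -0.800000)
  k1 = (3.059900, -0.534900)
  predictor → (-0.763827, -0.944423)
  k2 = (2.265311, -0.509011)
  → (-0.871096, -0.940928)
(u(0.27), v(0.27)) ≈ (-0.8711, -0.9409)

-0.8711, -0.9409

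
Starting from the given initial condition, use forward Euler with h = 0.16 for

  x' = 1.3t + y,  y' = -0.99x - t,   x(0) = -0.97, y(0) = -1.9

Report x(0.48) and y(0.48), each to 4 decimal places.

-1.7048, -1.3806

Euler on (x,y): x_{n+1} = x_n + h·x', y_{n+1} = y_n + h·y'.
0.000000: (-0.970000, -1.900000); f=(-1.900000, 0.960300) → (-1.274000, -1.746352)
0.160000: (-1.274000, -1.746352); f=(-1.538352, 1.101260) → (-1.520136, -1.570150)
0.320000: (-1.520136, -1.570150); f=(-1.154150, 1.184935) → (-1.704800, -1.380561)
(x(0.48), y(0.48)) ≈ (-1.7048, -1.3806)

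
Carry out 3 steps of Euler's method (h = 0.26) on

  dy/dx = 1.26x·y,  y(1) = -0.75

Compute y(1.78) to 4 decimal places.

Euler: y_{n+1} = y_n + h·f(x_n, y_n).
x=1.000000, y=-0.750000: f=-0.945000 → y ← -0.750000 + 0.26·(-0.945000) = -0.995700
x=1.260000, y=-0.995700: f=-1.580773 → y ← -0.995700 + 0.26·(-1.580773) = -1.406701
x=1.520000, y=-1.406701: f=-2.694114 → y ← -1.406701 + 0.26·(-2.694114) = -2.107171
y(1.78) ≈ -2.1072

-2.1072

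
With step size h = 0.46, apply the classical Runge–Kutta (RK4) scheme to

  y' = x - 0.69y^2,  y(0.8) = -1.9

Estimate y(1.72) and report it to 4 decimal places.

-30.1904

RK4: k1 = f(x_n, y_n); k2 = f(x_n + h/2, y_n + (h/2)·k1); k3 = f(x_n + h/2, y_n + (h/2)·k2); k4 = f(x_n + h, y_n + h·k3); y_{n+1} = y_n + (h/6)·(k1 + 2k2 + 2k3 + k4).
x=0.800000, y=-1.900000:
  k1 = f(0.800000, -1.900000) = -1.690900
  k2 = f(1.030000, -2.288907) = -2.584976
  k3 = f(1.030000, -2.494544) = -3.263699
  k4 = f(1.260000, -3.401301) = -6.722508
  y ← -1.900000 + (0.46/6)·(k1 + 2k2 + 2k3 + k4) = -3.441825
x=1.260000, y=-3.441825:
  k1 = f(1.260000, -3.441825) = -6.913848
  k2 = f(1.490000, -5.032010) = -15.981575
  k3 = f(1.490000, -7.117587) = -33.465429
  k4 = f(1.720000, -18.835922) = -243.086450
  y ← -3.441825 + (0.46/6)·(k1 + 2k2 + 2k3 + k4) = -30.190388
y(1.72) ≈ -30.1904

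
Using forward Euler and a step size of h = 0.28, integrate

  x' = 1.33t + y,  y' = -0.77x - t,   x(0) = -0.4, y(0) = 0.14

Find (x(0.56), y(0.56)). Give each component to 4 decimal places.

-0.1932, 0.2256

Euler on (x,y): x_{n+1} = x_n + h·x', y_{n+1} = y_n + h·y'.
0.000000: (-0.400000, 0.140000); f=(0.140000, 0.308000) → (-0.360800, 0.226240)
0.280000: (-0.360800, 0.226240); f=(0.598640, -0.002184) → (-0.193181, 0.225628)
(x(0.56), y(0.56)) ≈ (-0.1932, 0.2256)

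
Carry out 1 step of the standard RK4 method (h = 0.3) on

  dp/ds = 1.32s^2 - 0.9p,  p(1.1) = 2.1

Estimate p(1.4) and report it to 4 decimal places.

2.1539

RK4: k1 = f(s_n, p_n); k2 = f(s_n + h/2, p_n + (h/2)·k1); k3 = f(s_n + h/2, p_n + (h/2)·k2); k4 = f(s_n + h, p_n + h·k3); p_{n+1} = p_n + (h/6)·(k1 + 2k2 + 2k3 + k4).
s=1.100000, p=2.100000:
  k1 = f(1.100000, 2.100000) = -0.292800
  k2 = f(1.250000, 2.056080) = 0.212028
  k3 = f(1.250000, 2.131804) = 0.143876
  k4 = f(1.400000, 2.143163) = 0.658353
  p ← 2.100000 + (0.3/6)·(k1 + 2k2 + 2k3 + k4) = 2.153868
p(1.4) ≈ 2.1539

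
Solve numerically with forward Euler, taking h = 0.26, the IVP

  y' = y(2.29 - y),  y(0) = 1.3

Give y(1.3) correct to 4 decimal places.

2.2533

Euler: y_{n+1} = y_n + h·f(t_n, y_n).
t=0.000000, y=1.300000: f=1.287000 → y ← 1.300000 + 0.26·1.287000 = 1.634620
t=0.260000, y=1.634620: f=1.071297 → y ← 1.634620 + 0.26·1.071297 = 1.913157
t=0.520000, y=1.913157: f=0.720959 → y ← 1.913157 + 0.26·0.720959 = 2.100607
t=0.780000, y=2.100607: f=0.397841 → y ← 2.100607 + 0.26·0.397841 = 2.204045
t=1.040000, y=2.204045: f=0.189448 → y ← 2.204045 + 0.26·0.189448 = 2.253302
y(1.3) ≈ 2.2533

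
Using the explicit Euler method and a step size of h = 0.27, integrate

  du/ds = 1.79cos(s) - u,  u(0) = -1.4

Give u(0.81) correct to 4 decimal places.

0.4675

Euler: u_{n+1} = u_n + h·f(s_n, u_n).
s=0.000000, u=-1.400000: f=3.190000 → u ← -1.400000 + 0.27·3.190000 = -0.538700
s=0.270000, u=-0.538700: f=2.263850 → u ← -0.538700 + 0.27·2.263850 = 0.072539
s=0.540000, u=0.072539: f=1.462759 → u ← 0.072539 + 0.27·1.462759 = 0.467484
u(0.81) ≈ 0.4675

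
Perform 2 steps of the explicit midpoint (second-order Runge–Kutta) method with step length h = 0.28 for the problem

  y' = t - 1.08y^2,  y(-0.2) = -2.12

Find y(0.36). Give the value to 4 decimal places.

Midpoint: k1 = f(t_n, y_n); k2 = f(t_n + h/2, y_n + (h/2)·k1); y_{n+1} = y_n + h·k2.
t=-0.200000, y=-2.120000:
  k1 = f(-0.200000, -2.120000) = -5.053952
  k2 = f(-0.060000, -2.827553) = -8.694662
  y ← -2.120000 + 0.28·(-8.694662) = -4.554505
t=0.080000, y=-4.554505:
  k1 = f(0.080000, -4.554505) = -22.323001
  k2 = f(0.220000, -7.679726) = -63.476439
  y ← -4.554505 + 0.28·(-63.476439) = -22.327908
y(0.36) ≈ -22.3279

-22.3279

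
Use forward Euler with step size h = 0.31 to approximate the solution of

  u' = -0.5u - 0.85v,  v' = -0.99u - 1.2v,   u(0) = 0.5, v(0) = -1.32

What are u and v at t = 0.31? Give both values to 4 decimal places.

0.7703, -0.9824

Euler on (u,v): u_{n+1} = u_n + h·u', v_{n+1} = v_n + h·v'.
0.000000: (0.500000, -1.320000); f=(0.872000, 1.089000) → (0.770320, -0.982410)
(u(0.31), v(0.31)) ≈ (0.7703, -0.9824)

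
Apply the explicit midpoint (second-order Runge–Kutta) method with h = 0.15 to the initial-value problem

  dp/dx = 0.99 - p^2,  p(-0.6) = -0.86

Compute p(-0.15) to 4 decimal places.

Midpoint: k1 = f(x_n, p_n); k2 = f(x_n + h/2, p_n + (h/2)·k1); p_{n+1} = p_n + h·k2.
x=-0.600000, p=-0.860000:
  k1 = f(-0.600000, -0.860000) = 0.250400
  k2 = f(-0.525000, -0.841220) = 0.282349
  p ← -0.860000 + 0.15·0.282349 = -0.817648
x=-0.450000, p=-0.817648:
  k1 = f(-0.450000, -0.817648) = 0.321452
  k2 = f(-0.375000, -0.793539) = 0.360296
  p ← -0.817648 + 0.15·0.360296 = -0.763603
x=-0.300000, p=-0.763603:
  k1 = f(-0.300000, -0.763603) = 0.406910
  k2 = f(-0.225000, -0.733085) = 0.452586
  p ← -0.763603 + 0.15·0.452586 = -0.695715
p(-0.15) ≈ -0.6957

-0.6957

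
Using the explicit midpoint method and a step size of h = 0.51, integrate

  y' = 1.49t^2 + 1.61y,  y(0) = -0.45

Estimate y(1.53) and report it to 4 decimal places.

Midpoint: k1 = f(t_n, y_n); k2 = f(t_n + h/2, y_n + (h/2)·k1); y_{n+1} = y_n + h·k2.
t=0.000000, y=-0.450000:
  k1 = f(0.000000, -0.450000) = -0.724500
  k2 = f(0.255000, -0.634748) = -0.925056
  y ← -0.450000 + 0.51·(-0.925056) = -0.921779
t=0.510000, y=-0.921779:
  k1 = f(0.510000, -0.921779) = -1.096515
  k2 = f(0.765000, -1.201390) = -1.062253
  y ← -0.921779 + 0.51·(-1.062253) = -1.463527
t=1.020000, y=-1.463527:
  k1 = f(1.020000, -1.463527) = -0.806083
  k2 = f(1.275000, -1.669079) = -0.265035
  y ← -1.463527 + 0.51·(-0.265035) = -1.598696
y(1.53) ≈ -1.5987

-1.5987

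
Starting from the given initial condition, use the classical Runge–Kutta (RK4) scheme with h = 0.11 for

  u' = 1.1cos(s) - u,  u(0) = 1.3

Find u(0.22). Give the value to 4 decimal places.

RK4: k1 = f(s_n, u_n); k2 = f(s_n + h/2, u_n + (h/2)·k1); k3 = f(s_n + h/2, u_n + (h/2)·k2); k4 = f(s_n + h, u_n + h·k3); u_{n+1} = u_n + (h/6)·(k1 + 2k2 + 2k3 + k4).
s=0.000000, u=1.300000:
  k1 = f(0.000000, 1.300000) = -0.200000
  k2 = f(0.055000, 1.289000) = -0.190663
  k3 = f(0.055000, 1.289514) = -0.191177
  k4 = f(0.110000, 1.278971) = -0.185619
  u ← 1.300000 + (0.11/6)·(k1 + 2k2 + 2k3 + k4) = 1.278930
s=0.110000, u=1.278930:
  k1 = f(0.110000, 1.278930) = -0.185578
  k2 = f(0.165000, 1.268723) = -0.183663
  k3 = f(0.165000, 1.268828) = -0.183768
  k4 = f(0.220000, 1.258715) = -0.185228
  u ← 1.278930 + (0.11/6)·(k1 + 2k2 + 2k3 + k4) = 1.258659
u(0.22) ≈ 1.2587

1.2587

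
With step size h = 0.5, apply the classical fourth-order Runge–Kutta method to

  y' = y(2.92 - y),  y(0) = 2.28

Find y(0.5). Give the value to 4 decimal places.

2.7289

RK4: k1 = f(t_n, y_n); k2 = f(t_n + h/2, y_n + (h/2)·k1); k3 = f(t_n + h/2, y_n + (h/2)·k2); k4 = f(t_n + h, y_n + h·k3); y_{n+1} = y_n + (h/6)·(k1 + 2k2 + 2k3 + k4).
t=0.000000, y=2.280000:
  k1 = f(0.000000, 2.280000) = 1.459200
  k2 = f(0.250000, 2.644800) = 0.727849
  k3 = f(0.250000, 2.461962) = 1.127672
  k4 = f(0.500000, 2.843836) = 0.216598
  y ← 2.280000 + (0.5/6)·(k1 + 2k2 + 2k3 + k4) = 2.728903
y(0.5) ≈ 2.7289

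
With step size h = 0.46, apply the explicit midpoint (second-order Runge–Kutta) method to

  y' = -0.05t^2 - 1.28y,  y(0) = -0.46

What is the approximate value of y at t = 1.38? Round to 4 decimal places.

Midpoint: k1 = f(t_n, y_n); k2 = f(t_n + h/2, y_n + (h/2)·k1); y_{n+1} = y_n + h·k2.
t=0.000000, y=-0.460000:
  k1 = f(0.000000, -0.460000) = 0.588800
  k2 = f(0.230000, -0.324576) = 0.412812
  y ← -0.460000 + 0.46·0.412812 = -0.270106
t=0.460000, y=-0.270106:
  k1 = f(0.460000, -0.270106) = 0.335156
  k2 = f(0.690000, -0.193020) = 0.223261
  y ← -0.270106 + 0.46·0.223261 = -0.167406
t=0.920000, y=-0.167406:
  k1 = f(0.920000, -0.167406) = 0.171960
  k2 = f(1.150000, -0.127855) = 0.097530
  y ← -0.167406 + 0.46·0.097530 = -0.122542
y(1.38) ≈ -0.1225

-0.1225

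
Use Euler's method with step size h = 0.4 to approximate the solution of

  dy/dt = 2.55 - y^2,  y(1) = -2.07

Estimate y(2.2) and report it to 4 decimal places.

-12.9948

Euler: y_{n+1} = y_n + h·f(t_n, y_n).
t=1.000000, y=-2.070000: f=-1.734900 → y ← -2.070000 + 0.4·(-1.734900) = -2.763960
t=1.400000, y=-2.763960: f=-5.089475 → y ← -2.763960 + 0.4·(-5.089475) = -4.799750
t=1.800000, y=-4.799750: f=-20.487600 → y ← -4.799750 + 0.4·(-20.487600) = -12.994790
y(2.2) ≈ -12.9948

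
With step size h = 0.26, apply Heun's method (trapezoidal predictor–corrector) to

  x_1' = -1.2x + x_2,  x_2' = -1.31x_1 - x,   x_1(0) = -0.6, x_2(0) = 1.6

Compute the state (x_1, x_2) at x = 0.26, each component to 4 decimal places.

-0.1980, 1.6997

Heun on (x_1,x_2): k1 = f(x_n, state_n); k2 = f(x_n + h, state_n + h·k1); state_{n+1} = state_n + (h/2)·(k1 + k2).
0.000000: (-0.600000, 1.600000)
  k1 = (1.600000, 0.786000)
  predictor → (-0.184000, 1.804360)
  k2 = (1.492360, -0.018960)
  → (-0.197993, 1.699715)
(x_1(0.26), x_2(0.26)) ≈ (-0.1980, 1.6997)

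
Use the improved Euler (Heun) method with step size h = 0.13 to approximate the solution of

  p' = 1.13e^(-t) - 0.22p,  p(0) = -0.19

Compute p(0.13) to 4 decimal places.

Heun: k1 = f(t_n, p_n); k2 = f(t_n + h, p_n + h·k1); p_{n+1} = p_n + (h/2)·(k1 + k2).
t=0.000000, p=-0.190000:
  k1 = f(0.000000, -0.190000) = 1.171800
  k2 = f(0.130000, -0.037666) = 1.000534
  p ← -0.190000 + (0.13/2)·(1.171800 + 1.000534) = -0.048798
p(0.13) ≈ -0.0488

-0.0488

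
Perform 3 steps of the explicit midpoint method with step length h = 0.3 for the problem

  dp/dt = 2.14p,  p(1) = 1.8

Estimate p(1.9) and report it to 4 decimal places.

Midpoint: k1 = f(t_n, p_n); k2 = f(t_n + h/2, p_n + (h/2)·k1); p_{n+1} = p_n + h·k2.
t=1.000000, p=1.800000:
  k1 = f(1.000000, 1.800000) = 3.852000
  k2 = f(1.150000, 2.377800) = 5.088492
  p ← 1.800000 + 0.3·5.088492 = 3.326548
t=1.300000, p=3.326548:
  k1 = f(1.300000, 3.326548) = 7.118812
  k2 = f(1.450000, 4.394369) = 9.403950
  p ← 3.326548 + 0.3·9.403950 = 6.147733
t=1.600000, p=6.147733:
  k1 = f(1.600000, 6.147733) = 13.156148
  k2 = f(1.750000, 8.121155) = 17.379272
  p ← 6.147733 + 0.3·17.379272 = 11.361514
p(1.9) ≈ 11.3615

11.3615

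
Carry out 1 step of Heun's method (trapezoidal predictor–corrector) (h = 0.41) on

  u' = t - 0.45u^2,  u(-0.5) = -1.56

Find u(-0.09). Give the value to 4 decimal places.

-2.3576

Heun: k1 = f(t_n, u_n); k2 = f(t_n + h, u_n + h·k1); u_{n+1} = u_n + (h/2)·(k1 + k2).
t=-0.500000, u=-1.560000:
  k1 = f(-0.500000, -1.560000) = -1.595120
  k2 = f(-0.090000, -2.213999) = -2.295807
  u ← -1.560000 + (0.41/2)·(-1.595120 + (-2.295807)) = -2.357640
u(-0.09) ≈ -2.3576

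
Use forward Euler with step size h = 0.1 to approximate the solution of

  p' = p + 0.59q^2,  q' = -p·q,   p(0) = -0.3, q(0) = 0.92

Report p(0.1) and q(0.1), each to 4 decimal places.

Euler on (p,q): p_{n+1} = p_n + h·p', q_{n+1} = q_n + h·q'.
0.000000: (-0.300000, 0.920000); f=(0.199376, 0.276000) → (-0.280062, 0.947600)
(p(0.1), q(0.1)) ≈ (-0.2801, 0.9476)

-0.2801, 0.9476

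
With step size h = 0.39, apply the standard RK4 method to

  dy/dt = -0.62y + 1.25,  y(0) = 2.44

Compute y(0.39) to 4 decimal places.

RK4: k1 = f(t_n, y_n); k2 = f(t_n + h/2, y_n + (h/2)·k1); k3 = f(t_n + h/2, y_n + (h/2)·k2); k4 = f(t_n + h, y_n + h·k3); y_{n+1} = y_n + (h/6)·(k1 + 2k2 + 2k3 + k4).
t=0.000000, y=2.440000:
  k1 = f(0.000000, 2.440000) = -0.262800
  k2 = f(0.195000, 2.388754) = -0.231027
  k3 = f(0.195000, 2.394950) = -0.234869
  k4 = f(0.390000, 2.348401) = -0.206009
  y ← 2.440000 + (0.39/6)·(k1 + 2k2 + 2k3 + k4) = 2.348961
y(0.39) ≈ 2.3490

2.3490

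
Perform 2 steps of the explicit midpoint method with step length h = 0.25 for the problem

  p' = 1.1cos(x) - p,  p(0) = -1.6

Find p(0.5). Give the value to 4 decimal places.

-0.5677

Midpoint: k1 = f(x_n, p_n); k2 = f(x_n + h/2, p_n + (h/2)·k1); p_{n+1} = p_n + h·k2.
x=0.000000, p=-1.600000:
  k1 = f(0.000000, -1.600000) = 2.700000
  k2 = f(0.125000, -1.262500) = 2.353917
  p ← -1.600000 + 0.25·2.353917 = -1.011521
x=0.250000, p=-1.011521:
  k1 = f(0.250000, -1.011521) = 2.077324
  k2 = f(0.375000, -0.751855) = 1.775413
  p ← -1.011521 + 0.25·1.775413 = -0.567667
p(0.5) ≈ -0.5677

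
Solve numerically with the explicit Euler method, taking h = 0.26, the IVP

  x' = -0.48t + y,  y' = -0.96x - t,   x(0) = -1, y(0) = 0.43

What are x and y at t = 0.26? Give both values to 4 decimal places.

-0.8882, 0.6796

Euler on (x,y): x_{n+1} = x_n + h·x', y_{n+1} = y_n + h·y'.
0.000000: (-1.000000, 0.430000); f=(0.430000, 0.960000) → (-0.888200, 0.679600)
(x(0.26), y(0.26)) ≈ (-0.8882, 0.6796)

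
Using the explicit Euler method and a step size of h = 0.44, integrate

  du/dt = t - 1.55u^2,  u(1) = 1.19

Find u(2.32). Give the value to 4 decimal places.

Euler: u_{n+1} = u_n + h·f(t_n, u_n).
t=1.000000, u=1.190000: f=-1.194955 → u ← 1.190000 + 0.44·(-1.194955) = 0.664220
t=1.440000, u=0.664220: f=0.756159 → u ← 0.664220 + 0.44·0.756159 = 0.996930
t=1.880000, u=0.996930: f=0.339504 → u ← 0.996930 + 0.44·0.339504 = 1.146311
u(2.32) ≈ 1.1463

1.1463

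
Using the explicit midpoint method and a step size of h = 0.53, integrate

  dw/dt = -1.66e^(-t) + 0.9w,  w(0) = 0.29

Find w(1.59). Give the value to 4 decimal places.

-2.2067

Midpoint: k1 = f(t_n, w_n); k2 = f(t_n + h/2, w_n + (h/2)·k1); w_{n+1} = w_n + h·k2.
t=0.000000, w=0.290000:
  k1 = f(0.000000, 0.290000) = -1.399000
  k2 = f(0.265000, -0.080735) = -1.346223
  w ← 0.290000 + 0.53·(-1.346223) = -0.423498
t=0.530000, w=-0.423498:
  k1 = f(0.530000, -0.423498) = -1.358233
  k2 = f(0.795000, -0.783430) = -1.454712
  w ← -0.423498 + 0.53·(-1.454712) = -1.194496
t=1.060000, w=-1.194496:
  k1 = f(1.060000, -1.194496) = -1.650163
  k2 = f(1.325000, -1.631789) = -1.909843
  w ← -1.194496 + 0.53·(-1.909843) = -2.206712
w(1.59) ≈ -2.2067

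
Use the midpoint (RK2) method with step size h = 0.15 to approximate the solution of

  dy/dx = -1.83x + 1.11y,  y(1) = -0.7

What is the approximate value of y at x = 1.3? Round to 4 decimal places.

-1.7131

Midpoint: k1 = f(x_n, y_n); k2 = f(x_n + h/2, y_n + (h/2)·k1); y_{n+1} = y_n + h·k2.
x=1.000000, y=-0.700000:
  k1 = f(1.000000, -0.700000) = -2.607000
  k2 = f(1.075000, -0.895525) = -2.961283
  y ← -0.700000 + 0.15·(-2.961283) = -1.144192
x=1.150000, y=-1.144192:
  k1 = f(1.150000, -1.144192) = -3.374554
  k2 = f(1.225000, -1.397284) = -3.792735
  y ← -1.144192 + 0.15·(-3.792735) = -1.713103
y(1.3) ≈ -1.7131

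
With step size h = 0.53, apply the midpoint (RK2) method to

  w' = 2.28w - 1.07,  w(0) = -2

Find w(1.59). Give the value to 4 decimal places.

-62.1859

Midpoint: k1 = f(t_n, w_n); k2 = f(t_n + h/2, w_n + (h/2)·k1); w_{n+1} = w_n + h·k2.
t=0.000000, w=-2.000000:
  k1 = f(0.000000, -2.000000) = -5.630000
  k2 = f(0.265000, -3.491950) = -9.031646
  w ← -2.000000 + 0.53·(-9.031646) = -6.786772
t=0.530000, w=-6.786772:
  k1 = f(0.530000, -6.786772) = -16.543841
  k2 = f(0.795000, -11.170890) = -26.539630
  w ← -6.786772 + 0.53·(-26.539630) = -20.852776
t=1.060000, w=-20.852776:
  k1 = f(1.060000, -20.852776) = -48.614330
  k2 = f(1.325000, -33.735574) = -77.987108
  w ← -20.852776 + 0.53·(-77.987108) = -62.185943
w(1.59) ≈ -62.1859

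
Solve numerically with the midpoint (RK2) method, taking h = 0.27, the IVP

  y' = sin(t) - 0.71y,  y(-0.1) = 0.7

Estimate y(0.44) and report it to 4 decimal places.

Midpoint: k1 = f(t_n, y_n); k2 = f(t_n + h/2, y_n + (h/2)·k1); y_{n+1} = y_n + h·k2.
t=-0.100000, y=0.700000:
  k1 = f(-0.100000, 0.700000) = -0.596833
  k2 = f(0.035000, 0.619427) = -0.404801
  y ← 0.700000 + 0.27·(-0.404801) = 0.590704
t=0.170000, y=0.590704:
  k1 = f(0.170000, 0.590704) = -0.250217
  k2 = f(0.305000, 0.556924) = -0.095123
  y ← 0.590704 + 0.27·(-0.095123) = 0.565021
y(0.44) ≈ 0.5650

0.5650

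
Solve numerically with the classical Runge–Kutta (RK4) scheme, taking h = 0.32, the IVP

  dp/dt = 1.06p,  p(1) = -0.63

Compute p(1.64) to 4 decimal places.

-1.2415

RK4: k1 = f(t_n, p_n); k2 = f(t_n + h/2, p_n + (h/2)·k1); k3 = f(t_n + h/2, p_n + (h/2)·k2); k4 = f(t_n + h, p_n + h·k3); p_{n+1} = p_n + (h/6)·(k1 + 2k2 + 2k3 + k4).
t=1.000000, p=-0.630000:
  k1 = f(1.000000, -0.630000) = -0.667800
  k2 = f(1.160000, -0.736848) = -0.781059
  k3 = f(1.160000, -0.754969) = -0.800268
  k4 = f(1.320000, -0.886086) = -0.939251
  p ← -0.630000 + (0.32/6)·(k1 + 2k2 + 2k3 + k4) = -0.884384
t=1.320000, p=-0.884384:
  k1 = f(1.320000, -0.884384) = -0.937447
  k2 = f(1.480000, -1.034376) = -1.096438
  k3 = f(1.480000, -1.059814) = -1.123403
  k4 = f(1.640000, -1.243873) = -1.318506
  p ← -0.884384 + (0.32/6)·(k1 + 2k2 + 2k3 + k4) = -1.241485
p(1.64) ≈ -1.2415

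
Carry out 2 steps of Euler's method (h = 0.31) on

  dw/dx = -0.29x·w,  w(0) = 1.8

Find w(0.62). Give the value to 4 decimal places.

Euler: w_{n+1} = w_n + h·f(x_n, w_n).
x=0.000000, w=1.800000: f=0.000000 → w ← 1.800000 + 0.31·0.000000 = 1.800000
x=0.310000, w=1.800000: f=-0.161820 → w ← 1.800000 + 0.31·(-0.161820) = 1.749836
w(0.62) ≈ 1.7498

1.7498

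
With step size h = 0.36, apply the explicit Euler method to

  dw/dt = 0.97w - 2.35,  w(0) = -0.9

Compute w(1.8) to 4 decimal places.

-12.4322

Euler: w_{n+1} = w_n + h·f(t_n, w_n).
t=0.000000, w=-0.900000: f=-3.223000 → w ← -0.900000 + 0.36·(-3.223000) = -2.060280
t=0.360000, w=-2.060280: f=-4.348472 → w ← -2.060280 + 0.36·(-4.348472) = -3.625730
t=0.720000, w=-3.625730: f=-5.866958 → w ← -3.625730 + 0.36·(-5.866958) = -5.737835
t=1.080000, w=-5.737835: f=-7.915700 → w ← -5.737835 + 0.36·(-7.915700) = -8.587486
t=1.440000, w=-8.587486: f=-10.679862 → w ← -8.587486 + 0.36·(-10.679862) = -12.432237
w(1.8) ≈ -12.4322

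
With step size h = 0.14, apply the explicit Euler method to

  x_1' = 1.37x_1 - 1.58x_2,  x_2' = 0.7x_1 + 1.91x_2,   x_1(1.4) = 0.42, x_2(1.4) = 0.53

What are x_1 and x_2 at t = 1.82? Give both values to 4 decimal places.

Euler on (x_1,x_2): x_1_{n+1} = x_1_n + h·x_1', x_2_{n+1} = x_2_n + h·x_2'.
1.400000: (0.420000, 0.530000); f=(-0.262000, 1.306300) → (0.383320, 0.712882)
1.540000: (0.383320, 0.712882); f=(-0.601205, 1.629929) → (0.299151, 0.941072)
1.680000: (0.299151, 0.941072); f=(-1.077057, 2.006853) → (0.148363, 1.222031)
(x_1(1.82), x_2(1.82)) ≈ (0.1484, 1.2220)

0.1484, 1.2220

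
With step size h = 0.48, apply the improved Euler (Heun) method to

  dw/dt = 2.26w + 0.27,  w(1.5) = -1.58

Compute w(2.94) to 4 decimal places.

-28.0194

Heun: k1 = f(t_n, w_n); k2 = f(t_n + h, w_n + h·k1); w_{n+1} = w_n + (h/2)·(k1 + k2).
t=1.500000, w=-1.580000:
  k1 = f(1.500000, -1.580000) = -3.300800
  k2 = f(1.980000, -3.164384) = -6.881508
  w ← -1.580000 + (0.48/2)·(-3.300800 + (-6.881508)) = -4.023754
t=1.980000, w=-4.023754:
  k1 = f(1.980000, -4.023754) = -8.823684
  k2 = f(2.460000, -8.259122) = -18.395616
  w ← -4.023754 + (0.48/2)·(-8.823684 + (-18.395616)) = -10.556386
t=2.460000, w=-10.556386:
  k1 = f(2.460000, -10.556386) = -23.587432
  k2 = f(2.940000, -21.878353) = -49.175078
  w ← -10.556386 + (0.48/2)·(-23.587432 + (-49.175078)) = -28.019388
w(2.94) ≈ -28.0194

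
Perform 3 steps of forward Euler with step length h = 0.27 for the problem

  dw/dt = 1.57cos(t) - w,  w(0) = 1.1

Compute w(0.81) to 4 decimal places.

1.3156

Euler: w_{n+1} = w_n + h·f(t_n, w_n).
t=0.000000, w=1.100000: f=0.470000 → w ← 1.100000 + 0.27·0.470000 = 1.226900
t=0.270000, w=1.226900: f=0.286220 → w ← 1.226900 + 0.27·0.286220 = 1.304179
t=0.540000, w=1.304179: f=0.042423 → w ← 1.304179 + 0.27·0.042423 = 1.315634
w(0.81) ≈ 1.3156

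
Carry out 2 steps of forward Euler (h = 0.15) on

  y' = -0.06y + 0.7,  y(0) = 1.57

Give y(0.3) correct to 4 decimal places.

1.7509

Euler: y_{n+1} = y_n + h·f(x_n, y_n).
x=0.000000, y=1.570000: f=0.605800 → y ← 1.570000 + 0.15·0.605800 = 1.660870
x=0.150000, y=1.660870: f=0.600348 → y ← 1.660870 + 0.15·0.600348 = 1.750922
y(0.3) ≈ 1.7509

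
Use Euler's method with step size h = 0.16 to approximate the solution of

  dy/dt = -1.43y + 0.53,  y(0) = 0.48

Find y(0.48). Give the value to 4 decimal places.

Euler: y_{n+1} = y_n + h·f(t_n, y_n).
t=0.000000, y=0.480000: f=-0.156400 → y ← 0.480000 + 0.16·(-0.156400) = 0.454976
t=0.160000, y=0.454976: f=-0.120616 → y ← 0.454976 + 0.16·(-0.120616) = 0.435677
t=0.320000, y=0.435677: f=-0.093019 → y ← 0.435677 + 0.16·(-0.093019) = 0.420794
y(0.48) ≈ 0.4208

0.4208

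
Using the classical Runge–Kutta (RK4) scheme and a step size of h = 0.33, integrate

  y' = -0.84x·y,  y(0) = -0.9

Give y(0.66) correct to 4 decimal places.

RK4: k1 = f(x_n, y_n); k2 = f(x_n + h/2, y_n + (h/2)·k1); k3 = f(x_n + h/2, y_n + (h/2)·k2); k4 = f(x_n + h, y_n + h·k3); y_{n+1} = y_n + (h/6)·(k1 + 2k2 + 2k3 + k4).
x=0.000000, y=-0.900000:
  k1 = f(0.000000, -0.900000) = 0.000000
  k2 = f(0.165000, -0.900000) = 0.124740
  k3 = f(0.165000, -0.879418) = 0.121887
  k4 = f(0.330000, -0.859777) = 0.238330
  y ← -0.900000 + (0.33/6)·(k1 + 2k2 + 2k3 + k4) = -0.859763
x=0.330000, y=-0.859763:
  k1 = f(0.330000, -0.859763) = 0.238326
  k2 = f(0.495000, -0.820439) = 0.341139
  k3 = f(0.495000, -0.803475) = 0.334085
  k4 = f(0.660000, -0.749515) = 0.415531
  y ← -0.859763 + (0.33/6)·(k1 + 2k2 + 2k3 + k4) = -0.749526
y(0.66) ≈ -0.7495

-0.7495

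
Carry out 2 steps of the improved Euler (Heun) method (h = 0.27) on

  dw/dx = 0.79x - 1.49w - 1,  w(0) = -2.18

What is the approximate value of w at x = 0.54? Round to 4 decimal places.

-1.2717

Heun: k1 = f(x_n, w_n); k2 = f(x_n + h, w_n + h·k1); w_{n+1} = w_n + (h/2)·(k1 + k2).
x=0.000000, w=-2.180000:
  k1 = f(0.000000, -2.180000) = 2.248200
  k2 = f(0.270000, -1.572986) = 1.557049
  w ← -2.180000 + (0.27/2)·(2.248200 + 1.557049) = -1.666291
x=0.270000, w=-1.666291:
  k1 = f(0.270000, -1.666291) = 1.696074
  k2 = f(0.540000, -1.208351) = 1.227044
  w ← -1.666291 + (0.27/2)·(1.696074 + 1.227044) = -1.271670
w(0.54) ≈ -1.2717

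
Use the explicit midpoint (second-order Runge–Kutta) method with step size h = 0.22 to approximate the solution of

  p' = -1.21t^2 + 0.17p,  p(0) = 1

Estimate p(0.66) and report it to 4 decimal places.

1.0034

Midpoint: k1 = f(t_n, p_n); k2 = f(t_n + h/2, p_n + (h/2)·k1); p_{n+1} = p_n + h·k2.
t=0.000000, p=1.000000:
  k1 = f(0.000000, 1.000000) = 0.170000
  k2 = f(0.110000, 1.018700) = 0.158538
  p ← 1.000000 + 0.22·0.158538 = 1.034878
t=0.220000, p=1.034878:
  k1 = f(0.220000, 1.034878) = 0.117365
  k2 = f(0.330000, 1.047789) = 0.046355
  p ← 1.034878 + 0.22·0.046355 = 1.045076
t=0.440000, p=1.045076:
  k1 = f(0.440000, 1.045076) = -0.056593
  k2 = f(0.550000, 1.038851) = -0.189420
  p ← 1.045076 + 0.22·(-0.189420) = 1.003404
p(0.66) ≈ 1.0034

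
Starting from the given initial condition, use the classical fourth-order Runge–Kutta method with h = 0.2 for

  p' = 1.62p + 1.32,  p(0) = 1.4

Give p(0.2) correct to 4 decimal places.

2.2474

RK4: k1 = f(x_n, p_n); k2 = f(x_n + h/2, p_n + (h/2)·k1); k3 = f(x_n + h/2, p_n + (h/2)·k2); k4 = f(x_n + h, p_n + h·k3); p_{n+1} = p_n + (h/6)·(k1 + 2k2 + 2k3 + k4).
x=0.000000, p=1.400000:
  k1 = f(0.000000, 1.400000) = 3.588000
  k2 = f(0.100000, 1.758800) = 4.169256
  k3 = f(0.100000, 1.816926) = 4.263419
  k4 = f(0.200000, 2.252684) = 4.969348
  p ← 1.400000 + (0.2/6)·(k1 + 2k2 + 2k3 + k4) = 2.247423
p(0.2) ≈ 2.2474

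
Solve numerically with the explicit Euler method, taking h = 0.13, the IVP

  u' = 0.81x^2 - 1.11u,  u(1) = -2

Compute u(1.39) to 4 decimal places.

Euler: u_{n+1} = u_n + h·f(x_n, u_n).
x=1.000000, u=-2.000000: f=3.030000 → u ← -2.000000 + 0.13·3.030000 = -1.606100
x=1.130000, u=-1.606100: f=2.817060 → u ← -1.606100 + 0.13·2.817060 = -1.239882
x=1.260000, u=-1.239882: f=2.662225 → u ← -1.239882 + 0.13·2.662225 = -0.893793
u(1.39) ≈ -0.8938

-0.8938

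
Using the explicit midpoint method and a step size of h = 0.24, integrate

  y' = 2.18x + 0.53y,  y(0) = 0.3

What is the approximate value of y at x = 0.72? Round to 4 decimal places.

1.0727

Midpoint: k1 = f(x_n, y_n); k2 = f(x_n + h/2, y_n + (h/2)·k1); y_{n+1} = y_n + h·k2.
x=0.000000, y=0.300000:
  k1 = f(0.000000, 0.300000) = 0.159000
  k2 = f(0.120000, 0.319080) = 0.430712
  y ← 0.300000 + 0.24·0.430712 = 0.403371
x=0.240000, y=0.403371:
  k1 = f(0.240000, 0.403371) = 0.736987
  k2 = f(0.360000, 0.491809) = 1.045459
  y ← 0.403371 + 0.24·1.045459 = 0.654281
x=0.480000, y=0.654281:
  k1 = f(0.480000, 0.654281) = 1.393169
  k2 = f(0.600000, 0.821461) = 1.743375
  y ← 0.654281 + 0.24·1.743375 = 1.072691
y(0.72) ≈ 1.0727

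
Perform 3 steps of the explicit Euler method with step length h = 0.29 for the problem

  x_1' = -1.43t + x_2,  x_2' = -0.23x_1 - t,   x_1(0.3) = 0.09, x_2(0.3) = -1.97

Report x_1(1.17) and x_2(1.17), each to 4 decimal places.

Euler on (x_1,x_2): x_1_{n+1} = x_1_n + h·x_1', x_2_{n+1} = x_2_n + h·x_2'.
0.300000: (0.090000, -1.970000); f=(-2.399000, -0.320700) → (-0.605710, -2.063003)
0.590000: (-0.605710, -2.063003); f=(-2.906703, -0.450687) → (-1.448654, -2.193702)
0.880000: (-1.448654, -2.193702); f=(-3.452102, -0.546810) → (-2.449763, -2.352277)
(x_1(1.17), x_2(1.17)) ≈ (-2.4498, -2.3523)

-2.4498, -2.3523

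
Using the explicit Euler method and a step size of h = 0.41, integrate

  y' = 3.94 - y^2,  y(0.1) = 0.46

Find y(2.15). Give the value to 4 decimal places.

Euler: y_{n+1} = y_n + h·f(x_n, y_n).
x=0.100000, y=0.460000: f=3.728400 → y ← 0.460000 + 0.41·3.728400 = 1.988644
x=0.510000, y=1.988644: f=-0.014705 → y ← 1.988644 + 0.41·(-0.014705) = 1.982615
x=0.920000, y=1.982615: f=0.009238 → y ← 1.982615 + 0.41·0.009238 = 1.986403
x=1.330000, y=1.986403: f=-0.005795 → y ← 1.986403 + 0.41·(-0.005795) = 1.984027
x=1.740000, y=1.984027: f=0.003638 → y ← 1.984027 + 0.41·0.003638 = 1.985518
y(2.15) ≈ 1.9855

1.9855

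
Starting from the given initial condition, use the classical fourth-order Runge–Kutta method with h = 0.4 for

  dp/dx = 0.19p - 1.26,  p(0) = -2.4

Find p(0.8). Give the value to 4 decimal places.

RK4: k1 = f(x_n, p_n); k2 = f(x_n + h/2, p_n + (h/2)·k1); k3 = f(x_n + h/2, p_n + (h/2)·k2); k4 = f(x_n + h, p_n + h·k3); p_{n+1} = p_n + (h/6)·(k1 + 2k2 + 2k3 + k4).
x=0.000000, p=-2.400000:
  k1 = f(0.000000, -2.400000) = -1.716000
  k2 = f(0.200000, -2.743200) = -1.781208
  k3 = f(0.200000, -2.756242) = -1.783686
  k4 = f(0.400000, -3.113474) = -1.851560
  p ← -2.400000 + (0.4/6)·(k1 + 2k2 + 2k3 + k4) = -3.113157
x=0.400000, p=-3.113157:
  k1 = f(0.400000, -3.113157) = -1.851500
  k2 = f(0.600000, -3.483456) = -1.921857
  k3 = f(0.600000, -3.497528) = -1.924530
  k4 = f(0.800000, -3.882969) = -1.997764
  p ← -3.113157 + (0.4/6)·(k1 + 2k2 + 2k3 + k4) = -3.882626
p(0.8) ≈ -3.8826

-3.8826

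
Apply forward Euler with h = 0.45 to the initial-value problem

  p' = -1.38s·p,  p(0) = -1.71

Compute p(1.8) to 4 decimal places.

Euler: p_{n+1} = p_n + h·f(s_n, p_n).
s=0.000000, p=-1.710000: f=0.000000 → p ← -1.710000 + 0.45·0.000000 = -1.710000
s=0.450000, p=-1.710000: f=1.061910 → p ← -1.710000 + 0.45·1.061910 = -1.232140
s=0.900000, p=-1.232140: f=1.530319 → p ← -1.232140 + 0.45·1.530319 = -0.543497
s=1.350000, p=-0.543497: f=1.012535 → p ← -0.543497 + 0.45·1.012535 = -0.087856
p(1.8) ≈ -0.0879

-0.0879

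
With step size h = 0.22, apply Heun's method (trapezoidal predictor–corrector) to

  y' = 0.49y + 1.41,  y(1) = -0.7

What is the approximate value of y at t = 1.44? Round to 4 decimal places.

Heun: k1 = f(t_n, y_n); k2 = f(t_n + h, y_n + h·k1); y_{n+1} = y_n + (h/2)·(k1 + k2).
t=1.000000, y=-0.700000:
  k1 = f(1.000000, -0.700000) = 1.067000
  k2 = f(1.220000, -0.465260) = 1.182023
  y ← -0.700000 + (0.22/2)·(1.067000 + 1.182023) = -0.452608
t=1.220000, y=-0.452608:
  k1 = f(1.220000, -0.452608) = 1.188222
  k2 = f(1.440000, -0.191199) = 1.316313
  y ← -0.452608 + (0.22/2)·(1.188222 + 1.316313) = -0.177109
y(1.44) ≈ -0.1771

-0.1771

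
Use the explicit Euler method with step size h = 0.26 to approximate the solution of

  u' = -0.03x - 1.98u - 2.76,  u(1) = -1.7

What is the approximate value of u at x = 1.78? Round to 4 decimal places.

Euler: u_{n+1} = u_n + h·f(x_n, u_n).
x=1.000000, u=-1.700000: f=0.576000 → u ← -1.700000 + 0.26·0.576000 = -1.550240
x=1.260000, u=-1.550240: f=0.271675 → u ← -1.550240 + 0.26·0.271675 = -1.479604
x=1.520000, u=-1.479604: f=0.124017 → u ← -1.479604 + 0.26·0.124017 = -1.447360
u(1.78) ≈ -1.4474

-1.4474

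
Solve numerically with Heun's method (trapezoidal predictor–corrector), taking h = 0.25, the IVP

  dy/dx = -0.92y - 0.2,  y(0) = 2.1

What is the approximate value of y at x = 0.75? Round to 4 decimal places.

Heun: k1 = f(x_n, y_n); k2 = f(x_n + h, y_n + h·k1); y_{n+1} = y_n + (h/2)·(k1 + k2).
x=0.000000, y=2.100000:
  k1 = f(0.000000, 2.100000) = -2.132000
  k2 = f(0.250000, 1.567000) = -1.641640
  y ← 2.100000 + (0.25/2)·(-2.132000 + (-1.641640)) = 1.628295
x=0.250000, y=1.628295:
  k1 = f(0.250000, 1.628295) = -1.698031
  k2 = f(0.500000, 1.203787) = -1.307484
  y ← 1.628295 + (0.25/2)·(-1.698031 + (-1.307484)) = 1.252606
x=0.500000, y=1.252606:
  k1 = f(0.500000, 1.252606) = -1.352397
  k2 = f(0.750000, 0.914506) = -1.041346
  y ← 1.252606 + (0.25/2)·(-1.352397 + (-1.041346)) = 0.953388
y(0.75) ≈ 0.9534

0.9534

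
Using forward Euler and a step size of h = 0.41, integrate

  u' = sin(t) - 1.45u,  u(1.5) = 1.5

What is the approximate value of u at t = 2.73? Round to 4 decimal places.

0.6243

Euler: u_{n+1} = u_n + h·f(t_n, u_n).
t=1.500000, u=1.500000: f=-1.177505 → u ← 1.500000 + 0.41·(-1.177505) = 1.017223
t=1.910000, u=1.017223: f=-0.531953 → u ← 1.017223 + 0.41·(-0.531953) = 0.799122
t=2.320000, u=0.799122: f=-0.426496 → u ← 0.799122 + 0.41·(-0.426496) = 0.624259
u(2.73) ≈ 0.6243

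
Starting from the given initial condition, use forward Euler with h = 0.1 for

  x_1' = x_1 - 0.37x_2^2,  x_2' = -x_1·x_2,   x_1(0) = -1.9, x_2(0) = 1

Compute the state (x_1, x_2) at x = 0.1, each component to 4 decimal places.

-2.1270, 1.1900

Euler on (x_1,x_2): x_1_{n+1} = x_1_n + h·x_1', x_2_{n+1} = x_2_n + h·x_2'.
0.000000: (-1.900000, 1.000000); f=(-2.270000, 1.900000) → (-2.127000, 1.190000)
(x_1(0.1), x_2(0.1)) ≈ (-2.1270, 1.1900)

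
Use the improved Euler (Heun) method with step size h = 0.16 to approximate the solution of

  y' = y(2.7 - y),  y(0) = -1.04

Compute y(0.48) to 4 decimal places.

Heun: k1 = f(x_n, y_n); k2 = f(x_n + h, y_n + h·k1); y_{n+1} = y_n + (h/2)·(k1 + k2).
x=0.000000, y=-1.040000:
  k1 = f(0.000000, -1.040000) = -3.889600
  k2 = f(0.160000, -1.662336) = -7.251668
  y ← -1.040000 + (0.16/2)·(-3.889600 + (-7.251668)) = -1.931301
x=0.160000, y=-1.931301:
  k1 = f(0.160000, -1.931301) = -8.944439
  k2 = f(0.320000, -3.362412) = -20.384324
  y ← -1.931301 + (0.16/2)·(-8.944439 + (-20.384324)) = -4.277603
x=0.320000, y=-4.277603:
  k1 = f(0.320000, -4.277603) = -29.847410
  k2 = f(0.480000, -9.053188) = -106.403825
  y ← -4.277603 + (0.16/2)·(-29.847410 + (-106.403825)) = -15.177701
y(0.48) ≈ -15.1777

-15.1777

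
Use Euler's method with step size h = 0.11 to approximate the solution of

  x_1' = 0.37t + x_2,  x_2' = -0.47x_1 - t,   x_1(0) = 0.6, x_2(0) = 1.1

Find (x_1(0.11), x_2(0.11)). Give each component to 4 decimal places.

0.7210, 1.0690

Euler on (x_1,x_2): x_1_{n+1} = x_1_n + h·x_1', x_2_{n+1} = x_2_n + h·x_2'.
0.000000: (0.600000, 1.100000); f=(1.100000, -0.282000) → (0.721000, 1.068980)
(x_1(0.11), x_2(0.11)) ≈ (0.7210, 1.0690)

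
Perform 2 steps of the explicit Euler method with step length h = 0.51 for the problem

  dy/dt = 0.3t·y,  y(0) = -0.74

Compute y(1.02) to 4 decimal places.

-0.7977

Euler: y_{n+1} = y_n + h·f(t_n, y_n).
t=0.000000, y=-0.740000: f=0.000000 → y ← -0.740000 + 0.51·0.000000 = -0.740000
t=0.510000, y=-0.740000: f=-0.113220 → y ← -0.740000 + 0.51·(-0.113220) = -0.797742
y(1.02) ≈ -0.7977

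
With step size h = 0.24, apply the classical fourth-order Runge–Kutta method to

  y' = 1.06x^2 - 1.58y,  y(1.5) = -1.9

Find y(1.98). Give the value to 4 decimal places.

RK4: k1 = f(x_n, y_n); k2 = f(x_n + h/2, y_n + (h/2)·k1); k3 = f(x_n + h/2, y_n + (h/2)·k2); k4 = f(x_n + h, y_n + h·k3); y_{n+1} = y_n + (h/6)·(k1 + 2k2 + 2k3 + k4).
x=1.500000, y=-1.900000:
  k1 = f(1.500000, -1.900000) = 5.387000
  k2 = f(1.620000, -1.253560) = 4.762489
  k3 = f(1.620000, -1.328501) = 4.880896
  k4 = f(1.740000, -0.728585) = 4.360420
  y ← -1.900000 + (0.24/6)·(k1 + 2k2 + 2k3 + k4) = -0.738632
x=1.740000, y=-0.738632:
  k1 = f(1.740000, -0.738632) = 4.376295
  k2 = f(1.860000, -0.213477) = 4.004470
  k3 = f(1.860000, -0.258096) = 4.074968
  k4 = f(1.980000, 0.239360) = 3.777435
  y ← -0.738632 + (0.24/6)·(k1 + 2k2 + 2k3 + k4) = 0.233872
y(1.98) ≈ 0.2339

0.2339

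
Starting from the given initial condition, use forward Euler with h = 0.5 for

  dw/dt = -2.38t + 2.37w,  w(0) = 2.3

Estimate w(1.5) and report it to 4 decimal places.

21.5028

Euler: w_{n+1} = w_n + h·f(t_n, w_n).
t=0.000000, w=2.300000: f=5.451000 → w ← 2.300000 + 0.5·5.451000 = 5.025500
t=0.500000, w=5.025500: f=10.720435 → w ← 5.025500 + 0.5·10.720435 = 10.385717
t=1.000000, w=10.385717: f=22.234150 → w ← 10.385717 + 0.5·22.234150 = 21.502793
w(1.5) ≈ 21.5028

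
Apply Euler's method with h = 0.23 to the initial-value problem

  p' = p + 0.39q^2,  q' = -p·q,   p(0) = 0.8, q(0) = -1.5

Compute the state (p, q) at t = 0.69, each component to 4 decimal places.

Euler on (p,q): p_{n+1} = p_n + h·p', q_{n+1} = q_n + h·q'.
0.000000: (0.800000, -1.500000); f=(1.677500, 1.200000) → (1.185825, -1.224000)
0.230000: (1.185825, -1.224000); f=(1.770114, 1.451450) → (1.592951, -0.890167)
0.460000: (1.592951, -0.890167); f=(1.901986, 1.417992) → (2.030408, -0.564028)
(p(0.69), q(0.69)) ≈ (2.0304, -0.5640)

2.0304, -0.5640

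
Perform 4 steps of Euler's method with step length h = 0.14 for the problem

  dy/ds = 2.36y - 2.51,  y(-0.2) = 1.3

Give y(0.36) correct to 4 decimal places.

1.8043

Euler: y_{n+1} = y_n + h·f(s_n, y_n).
s=-0.200000, y=1.300000: f=0.558000 → y ← 1.300000 + 0.14·0.558000 = 1.378120
s=-0.060000, y=1.378120: f=0.742363 → y ← 1.378120 + 0.14·0.742363 = 1.482051
s=0.080000, y=1.482051: f=0.987640 → y ← 1.482051 + 0.14·0.987640 = 1.620320
s=0.220000, y=1.620320: f=1.313956 → y ← 1.620320 + 0.14·1.313956 = 1.804274
y(0.36) ≈ 1.8043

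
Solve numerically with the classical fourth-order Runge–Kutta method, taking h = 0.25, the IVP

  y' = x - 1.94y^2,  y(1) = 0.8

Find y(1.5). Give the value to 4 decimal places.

0.8182

RK4: k1 = f(x_n, y_n); k2 = f(x_n + h/2, y_n + (h/2)·k1); k3 = f(x_n + h/2, y_n + (h/2)·k2); k4 = f(x_n + h, y_n + h·k3); y_{n+1} = y_n + (h/6)·(k1 + 2k2 + 2k3 + k4).
x=1.000000, y=0.800000:
  k1 = f(1.000000, 0.800000) = -0.241600
  k2 = f(1.125000, 0.769800) = -0.024629
  k3 = f(1.125000, 0.796921) = -0.107063
  k4 = f(1.250000, 0.773234) = 0.090091
  y ← 0.800000 + (0.25/6)·(k1 + 2k2 + 2k3 + k4) = 0.782713
x=1.250000, y=0.782713:
  k1 = f(1.250000, 0.782713) = 0.061480
  k2 = f(1.375000, 0.790398) = 0.163026
  k3 = f(1.375000, 0.803091) = 0.123787
  k4 = f(1.500000, 0.813659) = 0.215639
  y ← 0.782713 + (0.25/6)·(k1 + 2k2 + 2k3 + k4) = 0.818161
y(1.5) ≈ 0.8182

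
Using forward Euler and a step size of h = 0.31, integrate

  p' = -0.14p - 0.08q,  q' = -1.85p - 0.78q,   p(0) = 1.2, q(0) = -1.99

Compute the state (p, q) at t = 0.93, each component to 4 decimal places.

1.2061, -2.4717

Euler on (p,q): p_{n+1} = p_n + h·p', q_{n+1} = q_n + h·q'.
0.000000: (1.200000, -1.990000); f=(-0.008800, -0.667800) → (1.197272, -2.197018)
0.310000: (1.197272, -2.197018); f=(0.008143, -0.501279) → (1.199796, -2.352415)
0.620000: (1.199796, -2.352415); f=(0.020222, -0.384740) → (1.206065, -2.471684)
(p(0.93), q(0.93)) ≈ (1.2061, -2.4717)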